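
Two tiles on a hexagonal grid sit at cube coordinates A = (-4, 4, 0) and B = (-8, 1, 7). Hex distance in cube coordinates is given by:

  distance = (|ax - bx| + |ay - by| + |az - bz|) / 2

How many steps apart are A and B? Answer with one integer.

|ax - bx| = |-4 - (-8)| = 4
|ay - by| = |4 - 1| = 3
|az - bz| = |0 - 7| = 7
distance = (4 + 3 + 7) / 2 = 14 / 2 = 7

Answer: 7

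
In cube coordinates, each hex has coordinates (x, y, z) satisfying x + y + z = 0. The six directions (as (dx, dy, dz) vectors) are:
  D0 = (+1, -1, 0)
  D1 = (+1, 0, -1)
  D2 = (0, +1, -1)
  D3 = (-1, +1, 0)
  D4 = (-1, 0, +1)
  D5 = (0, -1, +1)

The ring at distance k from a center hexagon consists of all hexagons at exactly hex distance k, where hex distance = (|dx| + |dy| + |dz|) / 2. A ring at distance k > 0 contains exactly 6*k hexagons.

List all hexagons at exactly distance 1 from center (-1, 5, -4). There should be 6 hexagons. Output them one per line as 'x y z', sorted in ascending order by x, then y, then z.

Answer: -2 5 -3
-2 6 -4
-1 4 -3
-1 6 -5
0 4 -4
0 5 -5

Derivation:
Walk ring at distance 1 from (-1, 5, -4):
Start at center + D4*1 = (-2, 5, -3)
  hex 0: (-2, 5, -3)
  hex 1: (-1, 4, -3)
  hex 2: (0, 4, -4)
  hex 3: (0, 5, -5)
  hex 4: (-1, 6, -5)
  hex 5: (-2, 6, -4)
Sorted: 6 hexes.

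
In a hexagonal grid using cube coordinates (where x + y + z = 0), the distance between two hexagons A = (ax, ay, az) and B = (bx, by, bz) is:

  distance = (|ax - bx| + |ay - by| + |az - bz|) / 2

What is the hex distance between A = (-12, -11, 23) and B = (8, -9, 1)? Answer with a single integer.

Answer: 22

Derivation:
|ax - bx| = |-12 - 8| = 20
|ay - by| = |-11 - (-9)| = 2
|az - bz| = |23 - 1| = 22
distance = (20 + 2 + 22) / 2 = 44 / 2 = 22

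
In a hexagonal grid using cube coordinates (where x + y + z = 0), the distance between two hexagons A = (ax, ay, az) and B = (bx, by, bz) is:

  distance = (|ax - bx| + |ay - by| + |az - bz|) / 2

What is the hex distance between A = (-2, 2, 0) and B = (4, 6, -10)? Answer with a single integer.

Answer: 10

Derivation:
|ax - bx| = |-2 - 4| = 6
|ay - by| = |2 - 6| = 4
|az - bz| = |0 - (-10)| = 10
distance = (6 + 4 + 10) / 2 = 20 / 2 = 10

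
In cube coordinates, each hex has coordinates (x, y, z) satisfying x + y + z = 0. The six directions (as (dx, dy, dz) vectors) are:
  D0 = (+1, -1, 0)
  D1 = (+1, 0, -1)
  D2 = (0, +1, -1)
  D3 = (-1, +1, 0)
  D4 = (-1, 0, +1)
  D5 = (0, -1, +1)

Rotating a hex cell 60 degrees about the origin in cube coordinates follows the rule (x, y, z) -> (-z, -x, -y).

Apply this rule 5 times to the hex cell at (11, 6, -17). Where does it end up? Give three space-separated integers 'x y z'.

Answer: -6 17 -11

Derivation:
Start: (11, 6, -17)
Step 1: (11, 6, -17) -> (-(-17), -(11), -(6)) = (17, -11, -6)
Step 2: (17, -11, -6) -> (-(-6), -(17), -(-11)) = (6, -17, 11)
Step 3: (6, -17, 11) -> (-(11), -(6), -(-17)) = (-11, -6, 17)
Step 4: (-11, -6, 17) -> (-(17), -(-11), -(-6)) = (-17, 11, 6)
Step 5: (-17, 11, 6) -> (-(6), -(-17), -(11)) = (-6, 17, -11)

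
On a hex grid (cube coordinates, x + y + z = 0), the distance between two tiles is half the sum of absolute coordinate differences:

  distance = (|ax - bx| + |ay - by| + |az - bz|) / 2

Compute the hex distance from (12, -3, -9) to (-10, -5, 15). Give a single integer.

Answer: 24

Derivation:
|ax - bx| = |12 - (-10)| = 22
|ay - by| = |-3 - (-5)| = 2
|az - bz| = |-9 - 15| = 24
distance = (22 + 2 + 24) / 2 = 48 / 2 = 24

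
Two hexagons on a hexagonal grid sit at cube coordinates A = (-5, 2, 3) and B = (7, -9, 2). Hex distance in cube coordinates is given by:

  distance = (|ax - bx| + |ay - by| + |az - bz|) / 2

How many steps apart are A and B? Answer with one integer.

Answer: 12

Derivation:
|ax - bx| = |-5 - 7| = 12
|ay - by| = |2 - (-9)| = 11
|az - bz| = |3 - 2| = 1
distance = (12 + 11 + 1) / 2 = 24 / 2 = 12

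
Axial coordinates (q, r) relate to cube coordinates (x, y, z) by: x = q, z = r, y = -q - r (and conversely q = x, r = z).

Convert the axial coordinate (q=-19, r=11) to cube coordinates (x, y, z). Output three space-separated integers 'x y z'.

x = q = -19
z = r = 11
y = -x - z = -(-19) - (11) = 8

Answer: -19 8 11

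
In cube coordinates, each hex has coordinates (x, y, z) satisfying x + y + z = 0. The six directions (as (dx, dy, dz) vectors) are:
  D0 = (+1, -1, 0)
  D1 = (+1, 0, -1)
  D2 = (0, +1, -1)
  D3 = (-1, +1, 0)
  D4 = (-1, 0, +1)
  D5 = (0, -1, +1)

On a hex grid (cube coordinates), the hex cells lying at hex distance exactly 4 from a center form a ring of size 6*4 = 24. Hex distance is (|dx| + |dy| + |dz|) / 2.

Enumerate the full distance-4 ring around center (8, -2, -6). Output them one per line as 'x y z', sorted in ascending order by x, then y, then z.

Walk ring at distance 4 from (8, -2, -6):
Start at center + D4*4 = (4, -2, -2)
  hex 0: (4, -2, -2)
  hex 1: (5, -3, -2)
  hex 2: (6, -4, -2)
  hex 3: (7, -5, -2)
  hex 4: (8, -6, -2)
  hex 5: (9, -6, -3)
  hex 6: (10, -6, -4)
  hex 7: (11, -6, -5)
  hex 8: (12, -6, -6)
  hex 9: (12, -5, -7)
  hex 10: (12, -4, -8)
  hex 11: (12, -3, -9)
  hex 12: (12, -2, -10)
  hex 13: (11, -1, -10)
  hex 14: (10, 0, -10)
  hex 15: (9, 1, -10)
  hex 16: (8, 2, -10)
  hex 17: (7, 2, -9)
  hex 18: (6, 2, -8)
  hex 19: (5, 2, -7)
  hex 20: (4, 2, -6)
  hex 21: (4, 1, -5)
  hex 22: (4, 0, -4)
  hex 23: (4, -1, -3)
Sorted: 24 hexes.

Answer: 4 -2 -2
4 -1 -3
4 0 -4
4 1 -5
4 2 -6
5 -3 -2
5 2 -7
6 -4 -2
6 2 -8
7 -5 -2
7 2 -9
8 -6 -2
8 2 -10
9 -6 -3
9 1 -10
10 -6 -4
10 0 -10
11 -6 -5
11 -1 -10
12 -6 -6
12 -5 -7
12 -4 -8
12 -3 -9
12 -2 -10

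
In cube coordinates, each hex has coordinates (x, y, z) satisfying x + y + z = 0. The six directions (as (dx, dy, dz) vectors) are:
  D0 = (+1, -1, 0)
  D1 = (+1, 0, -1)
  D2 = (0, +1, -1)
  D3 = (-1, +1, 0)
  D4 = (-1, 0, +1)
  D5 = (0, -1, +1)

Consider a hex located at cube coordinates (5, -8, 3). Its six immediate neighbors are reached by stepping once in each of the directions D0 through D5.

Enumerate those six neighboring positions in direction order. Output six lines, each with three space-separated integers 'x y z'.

Center: (5, -8, 3). Add each direction:
  D0: (5, -8, 3) + (1, -1, 0) = (6, -9, 3)
  D1: (5, -8, 3) + (1, 0, -1) = (6, -8, 2)
  D2: (5, -8, 3) + (0, 1, -1) = (5, -7, 2)
  D3: (5, -8, 3) + (-1, 1, 0) = (4, -7, 3)
  D4: (5, -8, 3) + (-1, 0, 1) = (4, -8, 4)
  D5: (5, -8, 3) + (0, -1, 1) = (5, -9, 4)

Answer: 6 -9 3
6 -8 2
5 -7 2
4 -7 3
4 -8 4
5 -9 4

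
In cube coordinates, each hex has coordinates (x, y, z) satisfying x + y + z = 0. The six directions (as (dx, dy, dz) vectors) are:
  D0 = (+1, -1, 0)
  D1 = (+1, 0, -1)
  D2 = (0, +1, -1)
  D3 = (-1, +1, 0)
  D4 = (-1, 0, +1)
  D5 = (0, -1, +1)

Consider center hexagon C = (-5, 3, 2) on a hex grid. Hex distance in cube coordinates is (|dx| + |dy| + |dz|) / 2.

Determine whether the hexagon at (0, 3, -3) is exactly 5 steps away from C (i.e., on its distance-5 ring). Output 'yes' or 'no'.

|px - cx| = |0 - (-5)| = 5
|py - cy| = |3 - 3| = 0
|pz - cz| = |-3 - 2| = 5
distance = (5+0+5)/2 = 10/2 = 5
radius = 5; distance == radius -> yes

Answer: yes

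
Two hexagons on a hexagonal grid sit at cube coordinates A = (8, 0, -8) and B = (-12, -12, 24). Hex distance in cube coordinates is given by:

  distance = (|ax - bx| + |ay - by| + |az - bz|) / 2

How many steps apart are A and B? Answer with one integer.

Answer: 32

Derivation:
|ax - bx| = |8 - (-12)| = 20
|ay - by| = |0 - (-12)| = 12
|az - bz| = |-8 - 24| = 32
distance = (20 + 12 + 32) / 2 = 64 / 2 = 32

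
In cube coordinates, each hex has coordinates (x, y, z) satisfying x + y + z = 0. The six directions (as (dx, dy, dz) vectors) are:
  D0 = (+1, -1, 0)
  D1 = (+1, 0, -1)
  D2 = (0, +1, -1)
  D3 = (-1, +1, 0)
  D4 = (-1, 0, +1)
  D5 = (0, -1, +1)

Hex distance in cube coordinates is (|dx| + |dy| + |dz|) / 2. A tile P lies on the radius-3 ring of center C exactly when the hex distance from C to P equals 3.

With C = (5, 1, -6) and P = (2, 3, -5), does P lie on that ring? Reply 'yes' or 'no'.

|px - cx| = |2 - 5| = 3
|py - cy| = |3 - 1| = 2
|pz - cz| = |-5 - (-6)| = 1
distance = (3+2+1)/2 = 6/2 = 3
radius = 3; distance == radius -> yes

Answer: yes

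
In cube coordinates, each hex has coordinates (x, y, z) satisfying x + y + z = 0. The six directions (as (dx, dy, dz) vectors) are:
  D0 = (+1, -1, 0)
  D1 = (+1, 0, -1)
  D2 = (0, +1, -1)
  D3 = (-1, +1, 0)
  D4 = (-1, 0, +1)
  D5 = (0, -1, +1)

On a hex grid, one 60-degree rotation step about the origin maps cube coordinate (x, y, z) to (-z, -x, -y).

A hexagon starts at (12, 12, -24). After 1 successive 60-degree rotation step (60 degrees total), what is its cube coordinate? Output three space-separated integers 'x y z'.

Start: (12, 12, -24)
Step 1: (12, 12, -24) -> (-(-24), -(12), -(12)) = (24, -12, -12)

Answer: 24 -12 -12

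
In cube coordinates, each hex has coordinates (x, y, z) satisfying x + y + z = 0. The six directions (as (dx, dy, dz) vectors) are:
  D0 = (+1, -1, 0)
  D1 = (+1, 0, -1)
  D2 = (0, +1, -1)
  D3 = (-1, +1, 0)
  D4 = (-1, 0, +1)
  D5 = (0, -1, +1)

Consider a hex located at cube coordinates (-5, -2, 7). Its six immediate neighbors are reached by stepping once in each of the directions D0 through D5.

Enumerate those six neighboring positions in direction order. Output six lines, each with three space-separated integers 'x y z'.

Center: (-5, -2, 7). Add each direction:
  D0: (-5, -2, 7) + (1, -1, 0) = (-4, -3, 7)
  D1: (-5, -2, 7) + (1, 0, -1) = (-4, -2, 6)
  D2: (-5, -2, 7) + (0, 1, -1) = (-5, -1, 6)
  D3: (-5, -2, 7) + (-1, 1, 0) = (-6, -1, 7)
  D4: (-5, -2, 7) + (-1, 0, 1) = (-6, -2, 8)
  D5: (-5, -2, 7) + (0, -1, 1) = (-5, -3, 8)

Answer: -4 -3 7
-4 -2 6
-5 -1 6
-6 -1 7
-6 -2 8
-5 -3 8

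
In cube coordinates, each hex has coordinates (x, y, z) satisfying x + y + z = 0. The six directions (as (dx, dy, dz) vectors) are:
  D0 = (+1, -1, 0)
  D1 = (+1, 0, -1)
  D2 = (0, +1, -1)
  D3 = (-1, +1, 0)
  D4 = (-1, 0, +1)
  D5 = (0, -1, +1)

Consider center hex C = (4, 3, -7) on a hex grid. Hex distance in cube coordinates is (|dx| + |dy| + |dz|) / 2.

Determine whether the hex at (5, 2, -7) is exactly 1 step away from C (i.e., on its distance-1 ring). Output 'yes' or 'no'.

|px - cx| = |5 - 4| = 1
|py - cy| = |2 - 3| = 1
|pz - cz| = |-7 - (-7)| = 0
distance = (1+1+0)/2 = 2/2 = 1
radius = 1; distance == radius -> yes

Answer: yes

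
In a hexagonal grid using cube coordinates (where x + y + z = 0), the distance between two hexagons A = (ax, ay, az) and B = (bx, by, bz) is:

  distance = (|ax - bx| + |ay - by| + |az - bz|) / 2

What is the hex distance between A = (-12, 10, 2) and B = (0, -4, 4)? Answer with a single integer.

Answer: 14

Derivation:
|ax - bx| = |-12 - 0| = 12
|ay - by| = |10 - (-4)| = 14
|az - bz| = |2 - 4| = 2
distance = (12 + 14 + 2) / 2 = 28 / 2 = 14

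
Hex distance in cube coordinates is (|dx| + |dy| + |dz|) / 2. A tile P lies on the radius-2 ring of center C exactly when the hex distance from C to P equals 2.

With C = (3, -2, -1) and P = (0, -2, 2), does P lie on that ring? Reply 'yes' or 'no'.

|px - cx| = |0 - 3| = 3
|py - cy| = |-2 - (-2)| = 0
|pz - cz| = |2 - (-1)| = 3
distance = (3+0+3)/2 = 6/2 = 3
radius = 2; distance != radius -> no

Answer: no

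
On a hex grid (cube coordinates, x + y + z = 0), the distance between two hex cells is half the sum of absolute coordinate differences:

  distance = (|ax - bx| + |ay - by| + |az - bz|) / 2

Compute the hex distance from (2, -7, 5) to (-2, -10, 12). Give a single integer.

Answer: 7

Derivation:
|ax - bx| = |2 - (-2)| = 4
|ay - by| = |-7 - (-10)| = 3
|az - bz| = |5 - 12| = 7
distance = (4 + 3 + 7) / 2 = 14 / 2 = 7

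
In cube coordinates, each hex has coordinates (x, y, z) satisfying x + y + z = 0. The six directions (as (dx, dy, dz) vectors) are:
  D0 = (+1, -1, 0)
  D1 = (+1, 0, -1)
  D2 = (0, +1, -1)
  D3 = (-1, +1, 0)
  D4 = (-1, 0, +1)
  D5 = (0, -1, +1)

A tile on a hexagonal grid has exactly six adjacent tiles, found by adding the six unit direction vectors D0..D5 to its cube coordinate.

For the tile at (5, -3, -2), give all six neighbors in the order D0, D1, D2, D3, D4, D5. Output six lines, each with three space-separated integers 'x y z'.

Answer: 6 -4 -2
6 -3 -3
5 -2 -3
4 -2 -2
4 -3 -1
5 -4 -1

Derivation:
Center: (5, -3, -2). Add each direction:
  D0: (5, -3, -2) + (1, -1, 0) = (6, -4, -2)
  D1: (5, -3, -2) + (1, 0, -1) = (6, -3, -3)
  D2: (5, -3, -2) + (0, 1, -1) = (5, -2, -3)
  D3: (5, -3, -2) + (-1, 1, 0) = (4, -2, -2)
  D4: (5, -3, -2) + (-1, 0, 1) = (4, -3, -1)
  D5: (5, -3, -2) + (0, -1, 1) = (5, -4, -1)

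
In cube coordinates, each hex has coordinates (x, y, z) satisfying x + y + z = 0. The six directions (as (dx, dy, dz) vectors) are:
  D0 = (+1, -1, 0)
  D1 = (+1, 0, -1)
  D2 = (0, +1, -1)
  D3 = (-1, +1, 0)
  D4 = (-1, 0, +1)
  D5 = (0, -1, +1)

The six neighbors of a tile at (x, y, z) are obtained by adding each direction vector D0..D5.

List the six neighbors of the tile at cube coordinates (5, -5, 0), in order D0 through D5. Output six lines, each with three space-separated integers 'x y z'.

Center: (5, -5, 0). Add each direction:
  D0: (5, -5, 0) + (1, -1, 0) = (6, -6, 0)
  D1: (5, -5, 0) + (1, 0, -1) = (6, -5, -1)
  D2: (5, -5, 0) + (0, 1, -1) = (5, -4, -1)
  D3: (5, -5, 0) + (-1, 1, 0) = (4, -4, 0)
  D4: (5, -5, 0) + (-1, 0, 1) = (4, -5, 1)
  D5: (5, -5, 0) + (0, -1, 1) = (5, -6, 1)

Answer: 6 -6 0
6 -5 -1
5 -4 -1
4 -4 0
4 -5 1
5 -6 1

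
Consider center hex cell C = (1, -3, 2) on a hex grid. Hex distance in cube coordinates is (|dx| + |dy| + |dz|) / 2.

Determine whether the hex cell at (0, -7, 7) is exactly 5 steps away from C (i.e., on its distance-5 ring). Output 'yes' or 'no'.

|px - cx| = |0 - 1| = 1
|py - cy| = |-7 - (-3)| = 4
|pz - cz| = |7 - 2| = 5
distance = (1+4+5)/2 = 10/2 = 5
radius = 5; distance == radius -> yes

Answer: yes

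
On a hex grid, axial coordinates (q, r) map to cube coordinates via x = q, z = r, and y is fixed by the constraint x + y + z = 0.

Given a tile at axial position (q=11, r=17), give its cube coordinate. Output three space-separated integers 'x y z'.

Answer: 11 -28 17

Derivation:
x = q = 11
z = r = 17
y = -x - z = -(11) - (17) = -28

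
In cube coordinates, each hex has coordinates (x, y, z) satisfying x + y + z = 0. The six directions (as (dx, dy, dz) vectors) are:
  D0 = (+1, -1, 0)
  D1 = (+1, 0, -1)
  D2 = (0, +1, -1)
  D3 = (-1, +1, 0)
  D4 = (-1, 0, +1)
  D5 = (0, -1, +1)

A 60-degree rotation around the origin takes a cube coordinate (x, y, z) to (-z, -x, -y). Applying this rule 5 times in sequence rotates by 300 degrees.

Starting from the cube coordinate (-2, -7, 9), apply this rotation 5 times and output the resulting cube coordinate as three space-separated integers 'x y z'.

Answer: 7 -9 2

Derivation:
Start: (-2, -7, 9)
Step 1: (-2, -7, 9) -> (-(9), -(-2), -(-7)) = (-9, 2, 7)
Step 2: (-9, 2, 7) -> (-(7), -(-9), -(2)) = (-7, 9, -2)
Step 3: (-7, 9, -2) -> (-(-2), -(-7), -(9)) = (2, 7, -9)
Step 4: (2, 7, -9) -> (-(-9), -(2), -(7)) = (9, -2, -7)
Step 5: (9, -2, -7) -> (-(-7), -(9), -(-2)) = (7, -9, 2)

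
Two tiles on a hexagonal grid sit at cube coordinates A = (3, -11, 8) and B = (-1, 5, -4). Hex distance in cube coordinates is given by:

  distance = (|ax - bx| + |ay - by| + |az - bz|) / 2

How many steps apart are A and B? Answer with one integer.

Answer: 16

Derivation:
|ax - bx| = |3 - (-1)| = 4
|ay - by| = |-11 - 5| = 16
|az - bz| = |8 - (-4)| = 12
distance = (4 + 16 + 12) / 2 = 32 / 2 = 16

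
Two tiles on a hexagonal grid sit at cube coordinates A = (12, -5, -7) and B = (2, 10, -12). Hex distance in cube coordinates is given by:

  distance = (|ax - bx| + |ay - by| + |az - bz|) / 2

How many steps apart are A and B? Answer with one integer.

|ax - bx| = |12 - 2| = 10
|ay - by| = |-5 - 10| = 15
|az - bz| = |-7 - (-12)| = 5
distance = (10 + 15 + 5) / 2 = 30 / 2 = 15

Answer: 15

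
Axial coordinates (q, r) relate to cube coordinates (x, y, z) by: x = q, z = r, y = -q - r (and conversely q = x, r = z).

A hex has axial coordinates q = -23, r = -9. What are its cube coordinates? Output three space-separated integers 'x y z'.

Answer: -23 32 -9

Derivation:
x = q = -23
z = r = -9
y = -x - z = -(-23) - (-9) = 32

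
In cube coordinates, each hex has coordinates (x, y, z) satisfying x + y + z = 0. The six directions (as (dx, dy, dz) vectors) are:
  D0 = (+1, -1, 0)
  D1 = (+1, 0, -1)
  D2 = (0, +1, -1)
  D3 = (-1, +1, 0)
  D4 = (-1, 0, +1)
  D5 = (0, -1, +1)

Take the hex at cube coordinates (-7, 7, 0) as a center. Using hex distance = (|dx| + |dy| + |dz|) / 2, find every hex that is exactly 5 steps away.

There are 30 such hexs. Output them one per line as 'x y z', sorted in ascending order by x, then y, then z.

Answer: -12 7 5
-12 8 4
-12 9 3
-12 10 2
-12 11 1
-12 12 0
-11 6 5
-11 12 -1
-10 5 5
-10 12 -2
-9 4 5
-9 12 -3
-8 3 5
-8 12 -4
-7 2 5
-7 12 -5
-6 2 4
-6 11 -5
-5 2 3
-5 10 -5
-4 2 2
-4 9 -5
-3 2 1
-3 8 -5
-2 2 0
-2 3 -1
-2 4 -2
-2 5 -3
-2 6 -4
-2 7 -5

Derivation:
Walk ring at distance 5 from (-7, 7, 0):
Start at center + D4*5 = (-12, 7, 5)
  hex 0: (-12, 7, 5)
  hex 1: (-11, 6, 5)
  hex 2: (-10, 5, 5)
  hex 3: (-9, 4, 5)
  hex 4: (-8, 3, 5)
  hex 5: (-7, 2, 5)
  hex 6: (-6, 2, 4)
  hex 7: (-5, 2, 3)
  hex 8: (-4, 2, 2)
  hex 9: (-3, 2, 1)
  hex 10: (-2, 2, 0)
  hex 11: (-2, 3, -1)
  hex 12: (-2, 4, -2)
  hex 13: (-2, 5, -3)
  hex 14: (-2, 6, -4)
  hex 15: (-2, 7, -5)
  hex 16: (-3, 8, -5)
  hex 17: (-4, 9, -5)
  hex 18: (-5, 10, -5)
  hex 19: (-6, 11, -5)
  hex 20: (-7, 12, -5)
  hex 21: (-8, 12, -4)
  hex 22: (-9, 12, -3)
  hex 23: (-10, 12, -2)
  hex 24: (-11, 12, -1)
  hex 25: (-12, 12, 0)
  hex 26: (-12, 11, 1)
  hex 27: (-12, 10, 2)
  hex 28: (-12, 9, 3)
  hex 29: (-12, 8, 4)
Sorted: 30 hexes.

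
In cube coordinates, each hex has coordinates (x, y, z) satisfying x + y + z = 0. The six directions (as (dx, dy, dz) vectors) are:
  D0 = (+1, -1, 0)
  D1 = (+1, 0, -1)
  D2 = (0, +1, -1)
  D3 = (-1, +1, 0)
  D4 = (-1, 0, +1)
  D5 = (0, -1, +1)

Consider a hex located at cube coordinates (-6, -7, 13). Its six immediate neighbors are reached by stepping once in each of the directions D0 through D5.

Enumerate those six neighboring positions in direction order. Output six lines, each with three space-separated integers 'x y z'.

Answer: -5 -8 13
-5 -7 12
-6 -6 12
-7 -6 13
-7 -7 14
-6 -8 14

Derivation:
Center: (-6, -7, 13). Add each direction:
  D0: (-6, -7, 13) + (1, -1, 0) = (-5, -8, 13)
  D1: (-6, -7, 13) + (1, 0, -1) = (-5, -7, 12)
  D2: (-6, -7, 13) + (0, 1, -1) = (-6, -6, 12)
  D3: (-6, -7, 13) + (-1, 1, 0) = (-7, -6, 13)
  D4: (-6, -7, 13) + (-1, 0, 1) = (-7, -7, 14)
  D5: (-6, -7, 13) + (0, -1, 1) = (-6, -8, 14)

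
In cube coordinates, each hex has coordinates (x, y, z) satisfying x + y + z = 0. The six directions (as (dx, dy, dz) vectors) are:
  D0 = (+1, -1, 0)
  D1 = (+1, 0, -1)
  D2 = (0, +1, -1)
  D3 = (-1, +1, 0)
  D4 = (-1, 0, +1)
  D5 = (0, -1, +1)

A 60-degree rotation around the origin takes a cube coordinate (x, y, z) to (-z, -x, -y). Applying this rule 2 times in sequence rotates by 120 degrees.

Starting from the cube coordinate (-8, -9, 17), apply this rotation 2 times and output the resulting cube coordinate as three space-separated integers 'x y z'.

Answer: -9 17 -8

Derivation:
Start: (-8, -9, 17)
Step 1: (-8, -9, 17) -> (-(17), -(-8), -(-9)) = (-17, 8, 9)
Step 2: (-17, 8, 9) -> (-(9), -(-17), -(8)) = (-9, 17, -8)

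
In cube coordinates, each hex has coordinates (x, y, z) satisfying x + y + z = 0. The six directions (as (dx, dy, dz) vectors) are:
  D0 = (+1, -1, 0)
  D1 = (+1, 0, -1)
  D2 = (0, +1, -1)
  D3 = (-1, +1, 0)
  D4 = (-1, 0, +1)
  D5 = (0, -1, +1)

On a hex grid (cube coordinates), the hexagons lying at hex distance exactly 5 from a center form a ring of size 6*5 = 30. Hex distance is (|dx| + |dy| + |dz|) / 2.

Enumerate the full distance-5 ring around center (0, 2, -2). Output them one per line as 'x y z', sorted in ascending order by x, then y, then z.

Answer: -5 2 3
-5 3 2
-5 4 1
-5 5 0
-5 6 -1
-5 7 -2
-4 1 3
-4 7 -3
-3 0 3
-3 7 -4
-2 -1 3
-2 7 -5
-1 -2 3
-1 7 -6
0 -3 3
0 7 -7
1 -3 2
1 6 -7
2 -3 1
2 5 -7
3 -3 0
3 4 -7
4 -3 -1
4 3 -7
5 -3 -2
5 -2 -3
5 -1 -4
5 0 -5
5 1 -6
5 2 -7

Derivation:
Walk ring at distance 5 from (0, 2, -2):
Start at center + D4*5 = (-5, 2, 3)
  hex 0: (-5, 2, 3)
  hex 1: (-4, 1, 3)
  hex 2: (-3, 0, 3)
  hex 3: (-2, -1, 3)
  hex 4: (-1, -2, 3)
  hex 5: (0, -3, 3)
  hex 6: (1, -3, 2)
  hex 7: (2, -3, 1)
  hex 8: (3, -3, 0)
  hex 9: (4, -3, -1)
  hex 10: (5, -3, -2)
  hex 11: (5, -2, -3)
  hex 12: (5, -1, -4)
  hex 13: (5, 0, -5)
  hex 14: (5, 1, -6)
  hex 15: (5, 2, -7)
  hex 16: (4, 3, -7)
  hex 17: (3, 4, -7)
  hex 18: (2, 5, -7)
  hex 19: (1, 6, -7)
  hex 20: (0, 7, -7)
  hex 21: (-1, 7, -6)
  hex 22: (-2, 7, -5)
  hex 23: (-3, 7, -4)
  hex 24: (-4, 7, -3)
  hex 25: (-5, 7, -2)
  hex 26: (-5, 6, -1)
  hex 27: (-5, 5, 0)
  hex 28: (-5, 4, 1)
  hex 29: (-5, 3, 2)
Sorted: 30 hexes.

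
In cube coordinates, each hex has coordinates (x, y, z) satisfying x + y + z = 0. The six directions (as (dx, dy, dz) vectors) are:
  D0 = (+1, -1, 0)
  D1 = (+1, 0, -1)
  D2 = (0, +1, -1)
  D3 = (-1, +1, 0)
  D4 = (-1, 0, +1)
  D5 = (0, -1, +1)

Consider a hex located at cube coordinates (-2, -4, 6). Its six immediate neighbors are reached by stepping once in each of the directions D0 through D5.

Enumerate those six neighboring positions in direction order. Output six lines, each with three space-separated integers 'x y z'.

Answer: -1 -5 6
-1 -4 5
-2 -3 5
-3 -3 6
-3 -4 7
-2 -5 7

Derivation:
Center: (-2, -4, 6). Add each direction:
  D0: (-2, -4, 6) + (1, -1, 0) = (-1, -5, 6)
  D1: (-2, -4, 6) + (1, 0, -1) = (-1, -4, 5)
  D2: (-2, -4, 6) + (0, 1, -1) = (-2, -3, 5)
  D3: (-2, -4, 6) + (-1, 1, 0) = (-3, -3, 6)
  D4: (-2, -4, 6) + (-1, 0, 1) = (-3, -4, 7)
  D5: (-2, -4, 6) + (0, -1, 1) = (-2, -5, 7)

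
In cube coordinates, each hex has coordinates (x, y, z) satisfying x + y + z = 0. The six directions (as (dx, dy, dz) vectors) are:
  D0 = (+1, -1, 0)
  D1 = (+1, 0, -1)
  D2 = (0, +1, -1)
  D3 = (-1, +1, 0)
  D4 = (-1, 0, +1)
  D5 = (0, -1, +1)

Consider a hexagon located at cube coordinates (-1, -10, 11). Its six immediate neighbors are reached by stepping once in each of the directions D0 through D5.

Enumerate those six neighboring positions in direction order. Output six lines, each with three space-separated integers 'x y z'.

Center: (-1, -10, 11). Add each direction:
  D0: (-1, -10, 11) + (1, -1, 0) = (0, -11, 11)
  D1: (-1, -10, 11) + (1, 0, -1) = (0, -10, 10)
  D2: (-1, -10, 11) + (0, 1, -1) = (-1, -9, 10)
  D3: (-1, -10, 11) + (-1, 1, 0) = (-2, -9, 11)
  D4: (-1, -10, 11) + (-1, 0, 1) = (-2, -10, 12)
  D5: (-1, -10, 11) + (0, -1, 1) = (-1, -11, 12)

Answer: 0 -11 11
0 -10 10
-1 -9 10
-2 -9 11
-2 -10 12
-1 -11 12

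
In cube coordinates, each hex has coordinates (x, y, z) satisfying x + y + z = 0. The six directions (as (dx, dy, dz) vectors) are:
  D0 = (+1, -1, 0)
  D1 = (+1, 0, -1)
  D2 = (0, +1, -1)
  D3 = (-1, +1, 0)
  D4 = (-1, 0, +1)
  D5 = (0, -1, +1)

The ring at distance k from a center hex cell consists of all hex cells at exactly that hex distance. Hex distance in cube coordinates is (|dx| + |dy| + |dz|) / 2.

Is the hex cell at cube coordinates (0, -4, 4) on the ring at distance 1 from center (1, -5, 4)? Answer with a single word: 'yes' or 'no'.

Answer: yes

Derivation:
|px - cx| = |0 - 1| = 1
|py - cy| = |-4 - (-5)| = 1
|pz - cz| = |4 - 4| = 0
distance = (1+1+0)/2 = 2/2 = 1
radius = 1; distance == radius -> yes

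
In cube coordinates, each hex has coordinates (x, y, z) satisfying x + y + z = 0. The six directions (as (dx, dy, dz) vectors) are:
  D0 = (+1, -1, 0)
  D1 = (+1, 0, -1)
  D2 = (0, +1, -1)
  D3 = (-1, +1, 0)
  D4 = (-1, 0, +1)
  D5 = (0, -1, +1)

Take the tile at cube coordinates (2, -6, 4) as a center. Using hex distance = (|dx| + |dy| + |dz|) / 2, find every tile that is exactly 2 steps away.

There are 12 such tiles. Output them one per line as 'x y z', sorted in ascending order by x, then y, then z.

Answer: 0 -6 6
0 -5 5
0 -4 4
1 -7 6
1 -4 3
2 -8 6
2 -4 2
3 -8 5
3 -5 2
4 -8 4
4 -7 3
4 -6 2

Derivation:
Walk ring at distance 2 from (2, -6, 4):
Start at center + D4*2 = (0, -6, 6)
  hex 0: (0, -6, 6)
  hex 1: (1, -7, 6)
  hex 2: (2, -8, 6)
  hex 3: (3, -8, 5)
  hex 4: (4, -8, 4)
  hex 5: (4, -7, 3)
  hex 6: (4, -6, 2)
  hex 7: (3, -5, 2)
  hex 8: (2, -4, 2)
  hex 9: (1, -4, 3)
  hex 10: (0, -4, 4)
  hex 11: (0, -5, 5)
Sorted: 12 hexes.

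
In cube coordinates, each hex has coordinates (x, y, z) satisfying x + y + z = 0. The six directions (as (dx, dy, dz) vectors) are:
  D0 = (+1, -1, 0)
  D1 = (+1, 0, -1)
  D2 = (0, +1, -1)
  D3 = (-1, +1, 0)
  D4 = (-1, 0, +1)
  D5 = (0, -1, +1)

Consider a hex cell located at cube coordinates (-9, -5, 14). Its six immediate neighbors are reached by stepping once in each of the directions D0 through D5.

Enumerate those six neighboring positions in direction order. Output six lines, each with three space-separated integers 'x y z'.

Center: (-9, -5, 14). Add each direction:
  D0: (-9, -5, 14) + (1, -1, 0) = (-8, -6, 14)
  D1: (-9, -5, 14) + (1, 0, -1) = (-8, -5, 13)
  D2: (-9, -5, 14) + (0, 1, -1) = (-9, -4, 13)
  D3: (-9, -5, 14) + (-1, 1, 0) = (-10, -4, 14)
  D4: (-9, -5, 14) + (-1, 0, 1) = (-10, -5, 15)
  D5: (-9, -5, 14) + (0, -1, 1) = (-9, -6, 15)

Answer: -8 -6 14
-8 -5 13
-9 -4 13
-10 -4 14
-10 -5 15
-9 -6 15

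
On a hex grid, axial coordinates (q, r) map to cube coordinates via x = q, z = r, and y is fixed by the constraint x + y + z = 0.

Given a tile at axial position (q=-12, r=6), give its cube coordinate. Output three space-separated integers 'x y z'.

Answer: -12 6 6

Derivation:
x = q = -12
z = r = 6
y = -x - z = -(-12) - (6) = 6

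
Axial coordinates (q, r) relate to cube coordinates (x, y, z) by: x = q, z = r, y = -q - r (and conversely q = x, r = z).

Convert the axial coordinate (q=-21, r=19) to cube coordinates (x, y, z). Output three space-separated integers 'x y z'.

Answer: -21 2 19

Derivation:
x = q = -21
z = r = 19
y = -x - z = -(-21) - (19) = 2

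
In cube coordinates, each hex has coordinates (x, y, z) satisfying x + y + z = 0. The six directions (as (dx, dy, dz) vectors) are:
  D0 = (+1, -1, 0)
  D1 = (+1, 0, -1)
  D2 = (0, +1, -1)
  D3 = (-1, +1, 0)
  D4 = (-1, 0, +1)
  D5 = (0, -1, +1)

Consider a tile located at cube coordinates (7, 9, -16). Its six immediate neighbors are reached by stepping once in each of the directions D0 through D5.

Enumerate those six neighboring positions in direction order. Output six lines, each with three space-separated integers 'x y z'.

Answer: 8 8 -16
8 9 -17
7 10 -17
6 10 -16
6 9 -15
7 8 -15

Derivation:
Center: (7, 9, -16). Add each direction:
  D0: (7, 9, -16) + (1, -1, 0) = (8, 8, -16)
  D1: (7, 9, -16) + (1, 0, -1) = (8, 9, -17)
  D2: (7, 9, -16) + (0, 1, -1) = (7, 10, -17)
  D3: (7, 9, -16) + (-1, 1, 0) = (6, 10, -16)
  D4: (7, 9, -16) + (-1, 0, 1) = (6, 9, -15)
  D5: (7, 9, -16) + (0, -1, 1) = (7, 8, -15)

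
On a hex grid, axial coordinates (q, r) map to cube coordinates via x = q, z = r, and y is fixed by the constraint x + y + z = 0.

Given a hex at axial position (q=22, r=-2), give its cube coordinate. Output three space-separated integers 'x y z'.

x = q = 22
z = r = -2
y = -x - z = -(22) - (-2) = -20

Answer: 22 -20 -2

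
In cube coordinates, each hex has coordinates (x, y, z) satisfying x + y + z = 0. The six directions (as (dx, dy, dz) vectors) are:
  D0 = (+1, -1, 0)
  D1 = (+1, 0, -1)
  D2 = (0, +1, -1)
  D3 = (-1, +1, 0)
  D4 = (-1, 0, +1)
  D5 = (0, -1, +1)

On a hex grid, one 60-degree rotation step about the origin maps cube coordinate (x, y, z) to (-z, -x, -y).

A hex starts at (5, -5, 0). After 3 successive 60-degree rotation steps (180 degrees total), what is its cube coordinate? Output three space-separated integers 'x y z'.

Start: (5, -5, 0)
Step 1: (5, -5, 0) -> (-(0), -(5), -(-5)) = (0, -5, 5)
Step 2: (0, -5, 5) -> (-(5), -(0), -(-5)) = (-5, 0, 5)
Step 3: (-5, 0, 5) -> (-(5), -(-5), -(0)) = (-5, 5, 0)

Answer: -5 5 0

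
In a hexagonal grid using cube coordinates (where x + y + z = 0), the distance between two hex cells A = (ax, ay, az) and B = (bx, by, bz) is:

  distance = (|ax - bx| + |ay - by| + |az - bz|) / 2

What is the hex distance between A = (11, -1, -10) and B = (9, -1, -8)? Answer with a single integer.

|ax - bx| = |11 - 9| = 2
|ay - by| = |-1 - (-1)| = 0
|az - bz| = |-10 - (-8)| = 2
distance = (2 + 0 + 2) / 2 = 4 / 2 = 2

Answer: 2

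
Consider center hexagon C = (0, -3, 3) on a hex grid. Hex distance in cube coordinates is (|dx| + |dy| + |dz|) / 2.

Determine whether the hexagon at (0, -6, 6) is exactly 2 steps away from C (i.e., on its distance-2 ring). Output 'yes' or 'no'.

|px - cx| = |0 - 0| = 0
|py - cy| = |-6 - (-3)| = 3
|pz - cz| = |6 - 3| = 3
distance = (0+3+3)/2 = 6/2 = 3
radius = 2; distance != radius -> no

Answer: no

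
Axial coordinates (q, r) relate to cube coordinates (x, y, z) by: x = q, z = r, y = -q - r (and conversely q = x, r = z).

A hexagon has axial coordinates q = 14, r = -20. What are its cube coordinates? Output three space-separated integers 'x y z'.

Answer: 14 6 -20

Derivation:
x = q = 14
z = r = -20
y = -x - z = -(14) - (-20) = 6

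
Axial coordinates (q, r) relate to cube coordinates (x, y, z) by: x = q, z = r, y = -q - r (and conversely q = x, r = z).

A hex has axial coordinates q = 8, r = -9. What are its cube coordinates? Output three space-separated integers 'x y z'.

Answer: 8 1 -9

Derivation:
x = q = 8
z = r = -9
y = -x - z = -(8) - (-9) = 1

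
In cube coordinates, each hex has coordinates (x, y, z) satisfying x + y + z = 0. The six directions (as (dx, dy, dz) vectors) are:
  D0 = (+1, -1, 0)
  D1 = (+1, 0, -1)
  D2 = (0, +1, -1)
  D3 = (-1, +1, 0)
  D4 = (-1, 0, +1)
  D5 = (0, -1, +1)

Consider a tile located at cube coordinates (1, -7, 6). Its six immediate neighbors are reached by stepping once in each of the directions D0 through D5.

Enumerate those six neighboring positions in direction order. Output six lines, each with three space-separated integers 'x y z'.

Answer: 2 -8 6
2 -7 5
1 -6 5
0 -6 6
0 -7 7
1 -8 7

Derivation:
Center: (1, -7, 6). Add each direction:
  D0: (1, -7, 6) + (1, -1, 0) = (2, -8, 6)
  D1: (1, -7, 6) + (1, 0, -1) = (2, -7, 5)
  D2: (1, -7, 6) + (0, 1, -1) = (1, -6, 5)
  D3: (1, -7, 6) + (-1, 1, 0) = (0, -6, 6)
  D4: (1, -7, 6) + (-1, 0, 1) = (0, -7, 7)
  D5: (1, -7, 6) + (0, -1, 1) = (1, -8, 7)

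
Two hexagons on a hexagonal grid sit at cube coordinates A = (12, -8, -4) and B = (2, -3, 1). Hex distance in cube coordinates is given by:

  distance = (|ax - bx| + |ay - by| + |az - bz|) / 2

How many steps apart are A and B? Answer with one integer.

Answer: 10

Derivation:
|ax - bx| = |12 - 2| = 10
|ay - by| = |-8 - (-3)| = 5
|az - bz| = |-4 - 1| = 5
distance = (10 + 5 + 5) / 2 = 20 / 2 = 10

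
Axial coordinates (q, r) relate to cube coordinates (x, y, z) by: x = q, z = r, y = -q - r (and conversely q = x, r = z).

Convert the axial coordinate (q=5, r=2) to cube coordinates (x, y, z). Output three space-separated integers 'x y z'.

x = q = 5
z = r = 2
y = -x - z = -(5) - (2) = -7

Answer: 5 -7 2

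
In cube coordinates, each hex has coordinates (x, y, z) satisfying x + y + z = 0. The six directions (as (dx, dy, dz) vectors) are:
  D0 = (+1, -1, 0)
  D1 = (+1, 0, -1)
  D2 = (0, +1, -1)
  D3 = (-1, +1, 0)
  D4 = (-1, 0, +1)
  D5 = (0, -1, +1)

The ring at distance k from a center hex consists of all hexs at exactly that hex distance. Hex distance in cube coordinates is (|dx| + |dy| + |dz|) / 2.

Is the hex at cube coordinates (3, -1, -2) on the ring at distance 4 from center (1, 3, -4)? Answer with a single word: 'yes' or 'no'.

|px - cx| = |3 - 1| = 2
|py - cy| = |-1 - 3| = 4
|pz - cz| = |-2 - (-4)| = 2
distance = (2+4+2)/2 = 8/2 = 4
radius = 4; distance == radius -> yes

Answer: yes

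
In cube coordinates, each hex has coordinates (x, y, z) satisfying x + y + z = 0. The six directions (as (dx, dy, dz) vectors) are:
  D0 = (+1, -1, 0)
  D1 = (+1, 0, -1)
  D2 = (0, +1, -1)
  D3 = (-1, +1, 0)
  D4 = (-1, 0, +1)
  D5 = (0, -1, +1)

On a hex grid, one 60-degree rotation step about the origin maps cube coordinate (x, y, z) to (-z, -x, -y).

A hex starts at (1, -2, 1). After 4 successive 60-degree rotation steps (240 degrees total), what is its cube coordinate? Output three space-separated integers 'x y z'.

Answer: 1 1 -2

Derivation:
Start: (1, -2, 1)
Step 1: (1, -2, 1) -> (-(1), -(1), -(-2)) = (-1, -1, 2)
Step 2: (-1, -1, 2) -> (-(2), -(-1), -(-1)) = (-2, 1, 1)
Step 3: (-2, 1, 1) -> (-(1), -(-2), -(1)) = (-1, 2, -1)
Step 4: (-1, 2, -1) -> (-(-1), -(-1), -(2)) = (1, 1, -2)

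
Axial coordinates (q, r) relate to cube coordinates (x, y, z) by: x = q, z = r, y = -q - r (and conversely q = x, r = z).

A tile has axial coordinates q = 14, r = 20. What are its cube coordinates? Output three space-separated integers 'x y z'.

x = q = 14
z = r = 20
y = -x - z = -(14) - (20) = -34

Answer: 14 -34 20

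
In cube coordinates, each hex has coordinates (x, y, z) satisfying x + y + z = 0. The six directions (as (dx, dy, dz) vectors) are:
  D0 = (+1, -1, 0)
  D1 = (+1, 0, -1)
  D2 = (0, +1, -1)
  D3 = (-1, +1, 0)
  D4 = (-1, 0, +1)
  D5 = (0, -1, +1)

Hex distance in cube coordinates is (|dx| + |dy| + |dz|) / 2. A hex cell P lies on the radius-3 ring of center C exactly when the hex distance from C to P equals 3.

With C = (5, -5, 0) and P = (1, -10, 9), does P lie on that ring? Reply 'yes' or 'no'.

Answer: no

Derivation:
|px - cx| = |1 - 5| = 4
|py - cy| = |-10 - (-5)| = 5
|pz - cz| = |9 - 0| = 9
distance = (4+5+9)/2 = 18/2 = 9
radius = 3; distance != radius -> no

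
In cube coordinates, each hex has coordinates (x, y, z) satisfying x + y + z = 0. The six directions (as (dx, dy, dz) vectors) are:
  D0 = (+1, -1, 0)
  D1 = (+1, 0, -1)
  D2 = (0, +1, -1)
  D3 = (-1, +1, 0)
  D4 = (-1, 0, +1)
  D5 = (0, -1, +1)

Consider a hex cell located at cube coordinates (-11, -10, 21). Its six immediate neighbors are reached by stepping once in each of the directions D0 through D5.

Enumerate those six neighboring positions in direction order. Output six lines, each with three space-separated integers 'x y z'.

Center: (-11, -10, 21). Add each direction:
  D0: (-11, -10, 21) + (1, -1, 0) = (-10, -11, 21)
  D1: (-11, -10, 21) + (1, 0, -1) = (-10, -10, 20)
  D2: (-11, -10, 21) + (0, 1, -1) = (-11, -9, 20)
  D3: (-11, -10, 21) + (-1, 1, 0) = (-12, -9, 21)
  D4: (-11, -10, 21) + (-1, 0, 1) = (-12, -10, 22)
  D5: (-11, -10, 21) + (0, -1, 1) = (-11, -11, 22)

Answer: -10 -11 21
-10 -10 20
-11 -9 20
-12 -9 21
-12 -10 22
-11 -11 22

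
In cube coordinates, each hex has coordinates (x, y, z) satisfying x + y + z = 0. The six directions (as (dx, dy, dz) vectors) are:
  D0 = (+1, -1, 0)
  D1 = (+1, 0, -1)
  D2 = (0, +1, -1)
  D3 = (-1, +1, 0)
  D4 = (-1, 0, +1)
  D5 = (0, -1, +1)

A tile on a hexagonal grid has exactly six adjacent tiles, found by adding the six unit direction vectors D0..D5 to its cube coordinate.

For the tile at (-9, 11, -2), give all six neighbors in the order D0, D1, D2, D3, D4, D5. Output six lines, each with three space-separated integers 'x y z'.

Answer: -8 10 -2
-8 11 -3
-9 12 -3
-10 12 -2
-10 11 -1
-9 10 -1

Derivation:
Center: (-9, 11, -2). Add each direction:
  D0: (-9, 11, -2) + (1, -1, 0) = (-8, 10, -2)
  D1: (-9, 11, -2) + (1, 0, -1) = (-8, 11, -3)
  D2: (-9, 11, -2) + (0, 1, -1) = (-9, 12, -3)
  D3: (-9, 11, -2) + (-1, 1, 0) = (-10, 12, -2)
  D4: (-9, 11, -2) + (-1, 0, 1) = (-10, 11, -1)
  D5: (-9, 11, -2) + (0, -1, 1) = (-9, 10, -1)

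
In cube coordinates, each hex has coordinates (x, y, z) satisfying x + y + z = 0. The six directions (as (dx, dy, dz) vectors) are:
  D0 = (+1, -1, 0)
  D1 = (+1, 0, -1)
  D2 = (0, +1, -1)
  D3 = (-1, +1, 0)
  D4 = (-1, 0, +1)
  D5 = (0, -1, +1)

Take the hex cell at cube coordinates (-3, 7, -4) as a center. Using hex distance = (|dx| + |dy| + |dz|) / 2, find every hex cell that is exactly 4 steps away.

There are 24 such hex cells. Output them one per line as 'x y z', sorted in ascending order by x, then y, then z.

Answer: -7 7 0
-7 8 -1
-7 9 -2
-7 10 -3
-7 11 -4
-6 6 0
-6 11 -5
-5 5 0
-5 11 -6
-4 4 0
-4 11 -7
-3 3 0
-3 11 -8
-2 3 -1
-2 10 -8
-1 3 -2
-1 9 -8
0 3 -3
0 8 -8
1 3 -4
1 4 -5
1 5 -6
1 6 -7
1 7 -8

Derivation:
Walk ring at distance 4 from (-3, 7, -4):
Start at center + D4*4 = (-7, 7, 0)
  hex 0: (-7, 7, 0)
  hex 1: (-6, 6, 0)
  hex 2: (-5, 5, 0)
  hex 3: (-4, 4, 0)
  hex 4: (-3, 3, 0)
  hex 5: (-2, 3, -1)
  hex 6: (-1, 3, -2)
  hex 7: (0, 3, -3)
  hex 8: (1, 3, -4)
  hex 9: (1, 4, -5)
  hex 10: (1, 5, -6)
  hex 11: (1, 6, -7)
  hex 12: (1, 7, -8)
  hex 13: (0, 8, -8)
  hex 14: (-1, 9, -8)
  hex 15: (-2, 10, -8)
  hex 16: (-3, 11, -8)
  hex 17: (-4, 11, -7)
  hex 18: (-5, 11, -6)
  hex 19: (-6, 11, -5)
  hex 20: (-7, 11, -4)
  hex 21: (-7, 10, -3)
  hex 22: (-7, 9, -2)
  hex 23: (-7, 8, -1)
Sorted: 24 hexes.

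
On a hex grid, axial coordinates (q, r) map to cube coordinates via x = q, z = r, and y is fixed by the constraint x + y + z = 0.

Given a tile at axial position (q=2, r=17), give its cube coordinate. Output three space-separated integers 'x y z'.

Answer: 2 -19 17

Derivation:
x = q = 2
z = r = 17
y = -x - z = -(2) - (17) = -19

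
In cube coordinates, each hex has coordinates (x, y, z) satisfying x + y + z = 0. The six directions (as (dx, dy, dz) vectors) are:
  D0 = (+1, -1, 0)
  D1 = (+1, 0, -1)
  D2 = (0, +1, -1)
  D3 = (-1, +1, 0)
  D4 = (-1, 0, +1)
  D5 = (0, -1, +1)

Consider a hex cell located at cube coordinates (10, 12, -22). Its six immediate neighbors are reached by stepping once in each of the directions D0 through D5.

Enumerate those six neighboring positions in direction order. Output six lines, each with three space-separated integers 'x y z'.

Center: (10, 12, -22). Add each direction:
  D0: (10, 12, -22) + (1, -1, 0) = (11, 11, -22)
  D1: (10, 12, -22) + (1, 0, -1) = (11, 12, -23)
  D2: (10, 12, -22) + (0, 1, -1) = (10, 13, -23)
  D3: (10, 12, -22) + (-1, 1, 0) = (9, 13, -22)
  D4: (10, 12, -22) + (-1, 0, 1) = (9, 12, -21)
  D5: (10, 12, -22) + (0, -1, 1) = (10, 11, -21)

Answer: 11 11 -22
11 12 -23
10 13 -23
9 13 -22
9 12 -21
10 11 -21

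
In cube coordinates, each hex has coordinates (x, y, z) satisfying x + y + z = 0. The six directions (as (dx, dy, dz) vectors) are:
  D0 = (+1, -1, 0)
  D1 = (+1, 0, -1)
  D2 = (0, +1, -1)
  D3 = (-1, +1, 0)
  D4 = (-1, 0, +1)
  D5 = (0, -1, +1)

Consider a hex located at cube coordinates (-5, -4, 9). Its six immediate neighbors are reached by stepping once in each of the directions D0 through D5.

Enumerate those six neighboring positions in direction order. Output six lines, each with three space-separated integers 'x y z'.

Center: (-5, -4, 9). Add each direction:
  D0: (-5, -4, 9) + (1, -1, 0) = (-4, -5, 9)
  D1: (-5, -4, 9) + (1, 0, -1) = (-4, -4, 8)
  D2: (-5, -4, 9) + (0, 1, -1) = (-5, -3, 8)
  D3: (-5, -4, 9) + (-1, 1, 0) = (-6, -3, 9)
  D4: (-5, -4, 9) + (-1, 0, 1) = (-6, -4, 10)
  D5: (-5, -4, 9) + (0, -1, 1) = (-5, -5, 10)

Answer: -4 -5 9
-4 -4 8
-5 -3 8
-6 -3 9
-6 -4 10
-5 -5 10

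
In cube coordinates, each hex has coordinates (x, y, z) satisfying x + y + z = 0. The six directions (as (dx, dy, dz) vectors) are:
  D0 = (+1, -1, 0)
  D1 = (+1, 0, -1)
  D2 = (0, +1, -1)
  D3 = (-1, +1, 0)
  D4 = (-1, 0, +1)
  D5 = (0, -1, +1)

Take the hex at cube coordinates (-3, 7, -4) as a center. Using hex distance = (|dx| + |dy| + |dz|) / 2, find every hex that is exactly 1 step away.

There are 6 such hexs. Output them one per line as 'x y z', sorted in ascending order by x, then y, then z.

Walk ring at distance 1 from (-3, 7, -4):
Start at center + D4*1 = (-4, 7, -3)
  hex 0: (-4, 7, -3)
  hex 1: (-3, 6, -3)
  hex 2: (-2, 6, -4)
  hex 3: (-2, 7, -5)
  hex 4: (-3, 8, -5)
  hex 5: (-4, 8, -4)
Sorted: 6 hexes.

Answer: -4 7 -3
-4 8 -4
-3 6 -3
-3 8 -5
-2 6 -4
-2 7 -5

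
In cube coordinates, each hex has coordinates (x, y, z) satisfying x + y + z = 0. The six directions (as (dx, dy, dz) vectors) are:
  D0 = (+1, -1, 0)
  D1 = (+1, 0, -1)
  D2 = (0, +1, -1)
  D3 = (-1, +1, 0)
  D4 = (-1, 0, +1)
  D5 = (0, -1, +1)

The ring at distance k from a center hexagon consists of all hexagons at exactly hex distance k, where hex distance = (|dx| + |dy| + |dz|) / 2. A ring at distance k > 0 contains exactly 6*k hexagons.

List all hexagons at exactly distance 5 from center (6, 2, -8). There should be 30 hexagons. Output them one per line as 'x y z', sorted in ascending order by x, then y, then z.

Walk ring at distance 5 from (6, 2, -8):
Start at center + D4*5 = (1, 2, -3)
  hex 0: (1, 2, -3)
  hex 1: (2, 1, -3)
  hex 2: (3, 0, -3)
  hex 3: (4, -1, -3)
  hex 4: (5, -2, -3)
  hex 5: (6, -3, -3)
  hex 6: (7, -3, -4)
  hex 7: (8, -3, -5)
  hex 8: (9, -3, -6)
  hex 9: (10, -3, -7)
  hex 10: (11, -3, -8)
  hex 11: (11, -2, -9)
  hex 12: (11, -1, -10)
  hex 13: (11, 0, -11)
  hex 14: (11, 1, -12)
  hex 15: (11, 2, -13)
  hex 16: (10, 3, -13)
  hex 17: (9, 4, -13)
  hex 18: (8, 5, -13)
  hex 19: (7, 6, -13)
  hex 20: (6, 7, -13)
  hex 21: (5, 7, -12)
  hex 22: (4, 7, -11)
  hex 23: (3, 7, -10)
  hex 24: (2, 7, -9)
  hex 25: (1, 7, -8)
  hex 26: (1, 6, -7)
  hex 27: (1, 5, -6)
  hex 28: (1, 4, -5)
  hex 29: (1, 3, -4)
Sorted: 30 hexes.

Answer: 1 2 -3
1 3 -4
1 4 -5
1 5 -6
1 6 -7
1 7 -8
2 1 -3
2 7 -9
3 0 -3
3 7 -10
4 -1 -3
4 7 -11
5 -2 -3
5 7 -12
6 -3 -3
6 7 -13
7 -3 -4
7 6 -13
8 -3 -5
8 5 -13
9 -3 -6
9 4 -13
10 -3 -7
10 3 -13
11 -3 -8
11 -2 -9
11 -1 -10
11 0 -11
11 1 -12
11 2 -13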